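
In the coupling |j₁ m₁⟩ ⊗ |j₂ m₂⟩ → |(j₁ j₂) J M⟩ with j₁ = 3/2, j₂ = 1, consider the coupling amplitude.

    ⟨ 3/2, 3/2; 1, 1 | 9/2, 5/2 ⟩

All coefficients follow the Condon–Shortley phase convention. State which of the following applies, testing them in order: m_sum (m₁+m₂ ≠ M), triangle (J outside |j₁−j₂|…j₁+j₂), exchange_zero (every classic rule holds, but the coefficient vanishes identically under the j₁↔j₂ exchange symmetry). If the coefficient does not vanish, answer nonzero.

m-sum: m₁+m₂ = 3/2+1 = 5/2, M = 5/2  ✓
triangle: need |j₁−j₂| ≤ J ≤ j₁+j₂, i.e. J ∈ [1/2, 5/2]; J = 9/2 is outside ✗ ⇒ coefficient is 0

triangle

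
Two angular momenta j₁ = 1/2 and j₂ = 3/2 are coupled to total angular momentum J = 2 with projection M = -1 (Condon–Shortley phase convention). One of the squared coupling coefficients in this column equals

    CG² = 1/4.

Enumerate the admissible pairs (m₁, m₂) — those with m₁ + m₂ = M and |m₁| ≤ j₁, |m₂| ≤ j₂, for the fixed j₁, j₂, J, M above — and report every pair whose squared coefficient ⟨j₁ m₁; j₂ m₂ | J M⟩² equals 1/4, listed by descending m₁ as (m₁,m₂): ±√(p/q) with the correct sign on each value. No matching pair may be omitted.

(1/2,-3/2): +√(1/4)

Admissible pairs with m₁+m₂ = M = -1: (-1/2,-1/2), (1/2,-3/2)
  (m₁,m₂)=(1/2,-3/2): CG² = 1/4, CG = +√(1/4)   ← matches the target
  (m₁,m₂)=(-1/2,-1/2): CG² = 3/4, CG = +√(3/4)
Pairs with CG² = 1/4: (1/2,-3/2): +√(1/4)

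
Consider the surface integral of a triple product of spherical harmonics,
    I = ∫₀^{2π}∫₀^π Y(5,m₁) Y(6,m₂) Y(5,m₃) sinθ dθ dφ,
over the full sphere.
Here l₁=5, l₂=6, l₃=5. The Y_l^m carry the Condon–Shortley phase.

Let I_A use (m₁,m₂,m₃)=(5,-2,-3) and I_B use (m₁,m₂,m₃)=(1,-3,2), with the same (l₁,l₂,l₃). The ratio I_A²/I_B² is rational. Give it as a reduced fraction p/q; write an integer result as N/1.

Shared (l₁,l₂,l₃)=(5,6,5): N and (l;000)² cancel in I_A²/I_B².
A: Δ = 6!·4!·6!/17! = 1/28588560; Racah Σ t=0..0: t=0:+1/829440 = 1/829440; ⇒ 3j(5 6 5; 5 -2 -3)² = 35/2431, sgn +1
B: Δ = 6!·4!·6!/17! = 1/28588560; Racah Σ t=0..3: t=0:+1/622080 t=1:−1/34560 t=2:+1/23040 t=3:−1/155520 = 1/103680; ⇒ 3j(5 6 5; 1 -3 2)² = 9/2431, sgn -1
I_A²/I_B² = (35/2431)/(9/2431) = 35/9

35/9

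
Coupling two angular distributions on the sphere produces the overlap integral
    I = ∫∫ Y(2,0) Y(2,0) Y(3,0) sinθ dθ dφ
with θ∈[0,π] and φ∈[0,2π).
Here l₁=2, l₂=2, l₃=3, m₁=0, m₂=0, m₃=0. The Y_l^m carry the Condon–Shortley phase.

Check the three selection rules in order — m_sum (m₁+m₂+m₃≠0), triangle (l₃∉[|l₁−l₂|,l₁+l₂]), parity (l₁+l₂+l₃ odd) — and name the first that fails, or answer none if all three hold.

parity

azimuthal sum: 0 + 0 + 0 = 0  ✓
0 ≤ 3 ≤ 4 (triangle on l)  ✓
L = 2 + 2 + 3 = 7 (odd)  ✗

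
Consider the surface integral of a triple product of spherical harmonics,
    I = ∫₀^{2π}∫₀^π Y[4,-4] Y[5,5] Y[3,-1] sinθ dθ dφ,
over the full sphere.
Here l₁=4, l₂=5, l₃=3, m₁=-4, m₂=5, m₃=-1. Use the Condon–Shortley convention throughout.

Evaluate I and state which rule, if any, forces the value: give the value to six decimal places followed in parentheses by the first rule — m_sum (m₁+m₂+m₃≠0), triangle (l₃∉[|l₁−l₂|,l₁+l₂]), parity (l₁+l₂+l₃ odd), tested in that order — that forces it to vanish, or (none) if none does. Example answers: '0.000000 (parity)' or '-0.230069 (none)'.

Rules hold: Σm=0, L=12 even, 1≤3≤9.
N = 9·11·7 = 693
Δ = 6!·2!·4!/13! = 1/180180
Racah Σ t=2..4: t=2:+1/576 t=3:−1/144 t=4:+1/576 = -1/288
⇒ 3j(4 5 3; 0 0 0)² = 20/1001, sgn +1
Racah Σ t=6..6: t=6:+1/34560 = 1/34560
⇒ 3j(4 5 3; -4 5 -1)² = 14/429, sgn +1
4πI² = N·(3j₀)²·(3jₘ)² = 840/1859
I = +1·√(0.451856/4π) = 0.18962475
No selection rule forces the value: the integral is nonzero (none).

0.189625 (none)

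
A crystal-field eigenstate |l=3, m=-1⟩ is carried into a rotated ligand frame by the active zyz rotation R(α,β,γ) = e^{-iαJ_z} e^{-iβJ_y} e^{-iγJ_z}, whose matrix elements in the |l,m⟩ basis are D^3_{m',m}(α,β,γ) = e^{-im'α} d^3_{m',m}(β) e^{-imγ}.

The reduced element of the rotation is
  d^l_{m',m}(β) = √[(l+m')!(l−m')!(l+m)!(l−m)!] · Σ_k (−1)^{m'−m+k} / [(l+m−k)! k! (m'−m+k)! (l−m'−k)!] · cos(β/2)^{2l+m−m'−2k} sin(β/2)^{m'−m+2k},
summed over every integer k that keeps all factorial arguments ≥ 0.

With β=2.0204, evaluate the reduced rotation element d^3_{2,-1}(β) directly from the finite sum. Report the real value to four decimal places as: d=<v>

d=0.1552

d^3_{2,-1}(β=2.0204) via the finite sum:
c=cos(2.020400/2)=0.531691, s=sin(2.020400/2)=0.846938; N=√[120·1·2·24]=75.894664
k: max(0,(-1)−(2))=0 … min(3+(-1),3−(2))=1
  k=0: (−1)^3·75.8947/(12)·0.5317^3·0.8469^3 = -0.577516
  k=1: (−1)^4·75.8947/(24)·0.5317^1·0.8469^5 = +0.732687
d^3_{2,-1}(2.0204) = -0.577516 +0.732687 = +0.155171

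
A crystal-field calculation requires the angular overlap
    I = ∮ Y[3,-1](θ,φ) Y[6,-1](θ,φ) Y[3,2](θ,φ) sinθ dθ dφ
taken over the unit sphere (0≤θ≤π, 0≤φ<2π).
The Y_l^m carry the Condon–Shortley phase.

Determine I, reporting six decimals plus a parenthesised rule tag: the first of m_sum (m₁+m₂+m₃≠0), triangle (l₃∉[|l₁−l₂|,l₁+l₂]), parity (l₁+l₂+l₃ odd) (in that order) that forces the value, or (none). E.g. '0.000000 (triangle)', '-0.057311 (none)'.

-0.121471 (none)

Rules hold: Σm=0, L=12 even, 3≤3≤9.
N = 7·13·7 = 637
Δ = 6!·0!·6!/13! = 1/12012
Racah Σ t=3..3: t=3:−1/1296 = -1/1296
⇒ 3j(3 6 3; 0 0 0)² = 100/3003, sgn +1
Racah Σ t=4..4: t=4:+1/5760 = 1/5760
⇒ 3j(3 6 3; -1 -1 2)² = 5/572, sgn -1
4πI² = N·(3j₀)²·(3jₘ)² = 875/4719
I = -1·√(0.185421/4π) = -0.12147142
No selection rule forces the value: the integral is nonzero (none).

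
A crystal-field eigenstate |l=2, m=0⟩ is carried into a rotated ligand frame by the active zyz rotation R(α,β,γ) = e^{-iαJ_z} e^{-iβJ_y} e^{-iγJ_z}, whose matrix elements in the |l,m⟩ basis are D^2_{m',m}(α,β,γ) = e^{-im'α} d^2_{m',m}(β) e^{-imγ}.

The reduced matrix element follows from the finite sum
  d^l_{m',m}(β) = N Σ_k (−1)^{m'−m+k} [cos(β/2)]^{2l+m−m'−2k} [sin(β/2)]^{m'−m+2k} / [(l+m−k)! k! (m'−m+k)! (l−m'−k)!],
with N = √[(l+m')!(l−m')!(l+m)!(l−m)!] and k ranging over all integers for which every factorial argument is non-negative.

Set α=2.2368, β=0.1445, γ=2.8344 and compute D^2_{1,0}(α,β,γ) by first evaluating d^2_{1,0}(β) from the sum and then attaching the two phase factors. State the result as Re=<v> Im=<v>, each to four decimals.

First d^2_{1,0}(β=0.1445), then the phase factors e^{-i(1)α} and e^{-i(0)γ}:
With c≡cos(β/2)=0.997391 and s≡sin(β/2)=0.072187, N=[6·1·2·2]^{1/2}=4.898979
k∈{0,1} keeps every argument non-negative
  k=0: (−1)^1·4.8990/(2)·0.9974^3·0.0722^1 = -0.175441
  k=1: (−1)^2·4.8990/(2)·0.9974^1·0.0722^3 = +0.000919
d^2_{1,0}(0.1445) = -0.175441 +0.000919 = -0.174522
Attach z-rotation phases: D = e^{-i(1)(2.2368)}·(-0.174522)·e^{-i(0)(2.8344)} = +0.107828+0.137226i

Re=0.1078 Im=0.1372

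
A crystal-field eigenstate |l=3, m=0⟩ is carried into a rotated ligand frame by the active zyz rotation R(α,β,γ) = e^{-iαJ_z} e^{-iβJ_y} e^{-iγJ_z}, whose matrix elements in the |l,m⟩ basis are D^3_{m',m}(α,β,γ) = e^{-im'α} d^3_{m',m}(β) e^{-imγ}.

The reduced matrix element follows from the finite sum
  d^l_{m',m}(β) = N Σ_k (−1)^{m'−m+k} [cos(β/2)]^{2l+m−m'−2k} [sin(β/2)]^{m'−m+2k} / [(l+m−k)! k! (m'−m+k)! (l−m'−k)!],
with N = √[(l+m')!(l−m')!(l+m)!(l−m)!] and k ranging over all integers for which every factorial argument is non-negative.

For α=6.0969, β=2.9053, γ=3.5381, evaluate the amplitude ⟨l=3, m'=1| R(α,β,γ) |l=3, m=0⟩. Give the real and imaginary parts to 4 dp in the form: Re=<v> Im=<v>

Re=-0.3712 Im=-0.0700

D^3_{1,0}(6.0969,2.9053,3.5381) = e^{-i·1·6.0969}·d^3_{1,0}(2.9053)·e^{-i·0·3.5381}. Compute d first:
With c≡cos(β/2)=0.117872 and s≡sin(β/2)=0.993029, N=[24·2·6·6]^{1/2}=41.569219
The bounds max(0,m−m')=0 and min(l+m,l−m')=2 give 3 terms
  k=0: (−1)^1·41.5692/(12)·0.1179^5·0.9930^1 = -0.000078
  k=1: (−1)^2·41.5692/(4)·0.1179^3·0.9930^3 = +0.016666
  k=2: (−1)^3·41.5692/(12)·0.1179^1·0.9930^5 = -0.394284
d^3_{1,0}(2.9053) = -0.000078 +0.016666 -0.394284 = -0.377697
Phases: e^{-i·(1)·6.0969}=+0.982699+0.185210i, e^{-i·(0)·3.5381}=+1.000000+0.000000i ⇒ D=-0.371162-0.069953i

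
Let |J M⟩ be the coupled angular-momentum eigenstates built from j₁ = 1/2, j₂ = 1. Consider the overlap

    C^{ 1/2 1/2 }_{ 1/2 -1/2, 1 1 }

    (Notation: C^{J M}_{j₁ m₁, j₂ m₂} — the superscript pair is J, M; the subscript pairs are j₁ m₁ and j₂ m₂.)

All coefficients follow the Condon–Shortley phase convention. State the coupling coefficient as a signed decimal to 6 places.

√[2·1!0!1!/3! · 0!1!2!0!1!0!] = √(2/3)
  +(−1)^1/∏(1,0,0,1,0,0)! = -1  (running -1)
⟨..|..⟩ = √(2/3)·(-1) = -0.816497

-0.816497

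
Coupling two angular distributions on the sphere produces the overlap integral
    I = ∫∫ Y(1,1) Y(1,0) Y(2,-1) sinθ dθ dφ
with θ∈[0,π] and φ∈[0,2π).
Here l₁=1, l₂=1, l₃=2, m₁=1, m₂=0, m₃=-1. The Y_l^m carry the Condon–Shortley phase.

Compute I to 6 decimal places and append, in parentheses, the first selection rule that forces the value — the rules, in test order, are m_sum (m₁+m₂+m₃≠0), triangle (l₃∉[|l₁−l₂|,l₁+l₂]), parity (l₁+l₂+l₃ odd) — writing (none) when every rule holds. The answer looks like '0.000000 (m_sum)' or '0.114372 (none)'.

-0.218510 (none)

Rules hold: Σm=0, L=4 even, 0≤2≤2.
N = 3·3·5 = 45
Δ = 0!·2!·2!/5! = 1/30
Racah Σ t=0..0: t=0:+1/1 = 1/1
⇒ 3j(1 1 2; 0 0 0)² = 2/15, sgn +1
Racah Σ t=0..0: t=0:+1/2 = 1/2
⇒ 3j(1 1 2; 1 0 -1)² = 1/10, sgn -1
4πI² = N·(3j₀)²·(3jₘ)² = 3/5
I = -1·√(0.6/4π) = -0.21850969
No selection rule forces the value: the integral is nonzero (none).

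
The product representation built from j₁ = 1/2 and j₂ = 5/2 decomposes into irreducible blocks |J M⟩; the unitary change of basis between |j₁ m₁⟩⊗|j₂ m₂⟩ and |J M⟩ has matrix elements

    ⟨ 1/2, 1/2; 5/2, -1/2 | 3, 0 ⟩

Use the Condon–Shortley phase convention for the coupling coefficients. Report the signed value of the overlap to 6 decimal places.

j₁+j₂−J=0  J+j₁−j₂=1  J−j₁+j₂=5  j₁+j₂+J+1=7
(j₁±m₁, j₂±m₂, J±M) = (1,0,2,3,3,3)
P² = 72
sum k=0..0:
  [0] +1/12 = 1/12
S = 1/12
C² = P²·S² = 1/2 ; C = +0.707107

+0.707107  (= +√(1/2))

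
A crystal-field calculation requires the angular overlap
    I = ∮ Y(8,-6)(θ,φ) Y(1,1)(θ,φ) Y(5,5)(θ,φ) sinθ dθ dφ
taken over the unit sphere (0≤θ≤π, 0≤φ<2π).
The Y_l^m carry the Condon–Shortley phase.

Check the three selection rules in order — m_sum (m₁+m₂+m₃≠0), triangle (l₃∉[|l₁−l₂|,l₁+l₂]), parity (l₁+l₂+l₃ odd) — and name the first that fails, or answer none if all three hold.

triangle

azimuthal sum: -6 + 1 + 5 = 0  ✓
l₃ must lie in [7,9]; have l₃=5  ✗
L = 8 + 1 + 5 = 14 (even)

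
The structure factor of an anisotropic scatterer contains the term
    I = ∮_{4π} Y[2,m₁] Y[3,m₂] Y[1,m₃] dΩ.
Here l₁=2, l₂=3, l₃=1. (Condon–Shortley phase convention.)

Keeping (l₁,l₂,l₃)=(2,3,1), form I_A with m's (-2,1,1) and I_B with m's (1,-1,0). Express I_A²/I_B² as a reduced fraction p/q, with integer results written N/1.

Same 2,3,1: normalisation and zero-m 3j drop out of the ratio.
A: Δ: 4! 0! 2! / 7! → 1/105; sum: t=4:+1/48 = 1/48; 3j²(2 3 1; -2 1 1) = Δ·Π!·Σ² = 1/105  (sign +1)
B: Δ: 4! 0! 2! / 7! → 1/105; sum: t=1:−1/6 = -1/6; 3j²(2 3 1; 1 -1 0) = Δ·Π!·Σ² = 8/105  (sign +1)
I_A²/I_B² = (1/105)/(8/105) = 1/8

1/8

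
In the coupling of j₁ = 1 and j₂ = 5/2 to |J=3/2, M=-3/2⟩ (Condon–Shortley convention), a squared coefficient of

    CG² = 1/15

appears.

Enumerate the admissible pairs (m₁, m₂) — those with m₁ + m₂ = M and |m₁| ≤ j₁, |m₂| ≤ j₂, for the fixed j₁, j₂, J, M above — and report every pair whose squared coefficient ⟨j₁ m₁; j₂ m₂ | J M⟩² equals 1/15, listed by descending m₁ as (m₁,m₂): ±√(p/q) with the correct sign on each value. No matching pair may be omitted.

(-1,-1/2): +√(1/15)

Admissible pairs with m₁+m₂ = M = -3/2: (-1,-1/2), (0,-3/2), (1,-5/2)
  (m₁,m₂)=(1,-5/2): CG² = 2/3, CG = +√(2/3)
  (m₁,m₂)=(0,-3/2): CG² = 4/15, CG = −√(4/15)
  (m₁,m₂)=(-1,-1/2): CG² = 1/15, CG = +√(1/15)   ← matches the target
Pairs with CG² = 1/15: (-1,-1/2): +√(1/15)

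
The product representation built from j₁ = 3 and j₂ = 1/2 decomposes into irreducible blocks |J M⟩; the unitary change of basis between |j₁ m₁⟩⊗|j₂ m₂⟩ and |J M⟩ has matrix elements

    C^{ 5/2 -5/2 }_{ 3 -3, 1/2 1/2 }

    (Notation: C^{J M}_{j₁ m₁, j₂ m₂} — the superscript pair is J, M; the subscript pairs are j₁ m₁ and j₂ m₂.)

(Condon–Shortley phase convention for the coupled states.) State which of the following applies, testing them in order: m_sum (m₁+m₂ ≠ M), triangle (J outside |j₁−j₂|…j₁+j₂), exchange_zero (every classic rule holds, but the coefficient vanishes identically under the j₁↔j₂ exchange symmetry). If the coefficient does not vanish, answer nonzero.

nonzero

m-sum: m₁+m₂ = -3+1/2 = -5/2, M = -5/2  ✓
triangle: |j₁−j₂| = 5/2 ≤ J = 5/2 ≤ j₁+j₂ = 7/2  ✓
exchange: j₁≠j₂ or m₁≠m₂ — the exchange symmetry imposes no constraint here
value check: CG = −√(6/7) = -0.925820 ≠ 0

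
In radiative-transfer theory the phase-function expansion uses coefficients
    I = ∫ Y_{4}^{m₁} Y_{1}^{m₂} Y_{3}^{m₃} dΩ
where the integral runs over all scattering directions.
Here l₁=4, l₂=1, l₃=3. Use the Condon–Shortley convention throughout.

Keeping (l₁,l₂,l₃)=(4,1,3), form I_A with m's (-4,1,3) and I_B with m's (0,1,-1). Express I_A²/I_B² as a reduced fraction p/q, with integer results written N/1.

Shared (l₁,l₂,l₃)=(4,1,3): N and (l;000)² cancel in I_A²/I_B².
A: Δ = 2!·6!·0!/9! = 1/252; Racah Σ t=2..2: t=2:+1/1440 = 1/1440; ⇒ 3j(4 1 3; -4 1 3)² = 1/9, sgn +1
B: Δ = 2!·6!·0!/9! = 1/252; Racah Σ t=2..2: t=2:+1/96 = 1/96; ⇒ 3j(4 1 3; 0 1 -1)² = 1/42, sgn +1
I_A²/I_B² = (1/9)/(1/42) = 14/3

14/3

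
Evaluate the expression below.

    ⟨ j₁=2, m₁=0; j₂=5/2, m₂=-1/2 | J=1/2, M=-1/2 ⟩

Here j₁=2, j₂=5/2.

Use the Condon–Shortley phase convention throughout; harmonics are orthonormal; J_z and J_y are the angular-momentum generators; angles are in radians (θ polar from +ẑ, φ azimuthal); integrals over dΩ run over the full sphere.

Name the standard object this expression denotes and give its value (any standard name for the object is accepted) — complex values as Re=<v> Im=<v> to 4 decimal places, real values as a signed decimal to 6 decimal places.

Clebsch–Gordan coefficient, +√(1/5) ≈ +0.447214

This is a Clebsch–Gordan (vector-coupling) coefficient.
√[2·4!0!1!/6! · 2!2!2!3!0!1!] = √(16/5)
  +(−1)^2/∏(2,2,0,0,0,1)! = 1/4  (running 1/4)
⟨..|..⟩ = √(16/5)·(1/4) = +0.447214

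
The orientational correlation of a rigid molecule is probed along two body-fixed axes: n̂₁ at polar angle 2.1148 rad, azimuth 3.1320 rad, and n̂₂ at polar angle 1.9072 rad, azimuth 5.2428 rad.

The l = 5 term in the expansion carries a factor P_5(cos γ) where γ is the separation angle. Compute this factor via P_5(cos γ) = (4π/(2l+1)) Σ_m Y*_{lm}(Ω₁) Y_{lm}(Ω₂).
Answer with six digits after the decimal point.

-0.337388

Expand P_5 via completeness: Σ_{m} conj(Y_{5,m}) at Ω₁ times Y_{5,m} at Ω₂ —
  term(m=-5) = -0.031644+0.066941i   from Y*(Ω₁)=-0.212621+0.010206i, Y(Ω₂)=+0.163561-0.306988i
  term(m=-4) = -0.087036-0.130211i   from Y*(Ω₁)=-0.406873+0.015620i, Y(Ω₂)=+0.201333+0.327758i
  term(m=-3) = -0.001718+0.000085i   from Y*(Ω₁)=-0.305626+0.008798i, Y(Ω₂)=+0.005626-0.000115i
  term(m=-2) = -0.019944+0.037319i   from Y*(Ω₁)=+0.126088-0.002419i, Y(Ω₂)=-0.163791+0.292837i
  term(m=-1) = -0.014626-0.024399i   from Y*(Ω₁)=+0.340721-0.003269i, Y(Ω₂)=-0.042235-0.072015i
  term(m=+0) = +0.014601+0.000000i   from Y*(Ω₁)=-0.046575-0.000000i, Y(Ω₂)=-0.313494+0.000000i
  term(m=+1) = -0.014626+0.024399i   from Y*(Ω₁)=-0.340721-0.003269i, Y(Ω₂)=+0.042235-0.072015i
  term(m=+2) = -0.019944-0.037319i   from Y*(Ω₁)=+0.126088+0.002419i, Y(Ω₂)=-0.163791-0.292837i
  term(m=+3) = -0.001718-0.000085i   from Y*(Ω₁)=+0.305626+0.008798i, Y(Ω₂)=-0.005626-0.000115i
  term(m=+4) = -0.087036+0.130211i   from Y*(Ω₁)=-0.406873-0.015620i, Y(Ω₂)=+0.201333-0.327758i
  term(m=+5) = -0.031644-0.066941i   from Y*(Ω₁)=+0.212621+0.010206i, Y(Ω₂)=-0.163561-0.306988i
Total Σ_m = -0.295334+0.000000i. Multiply by 1.142397: -0.337388+0.000000i. P_5(cos γ) = -0.337388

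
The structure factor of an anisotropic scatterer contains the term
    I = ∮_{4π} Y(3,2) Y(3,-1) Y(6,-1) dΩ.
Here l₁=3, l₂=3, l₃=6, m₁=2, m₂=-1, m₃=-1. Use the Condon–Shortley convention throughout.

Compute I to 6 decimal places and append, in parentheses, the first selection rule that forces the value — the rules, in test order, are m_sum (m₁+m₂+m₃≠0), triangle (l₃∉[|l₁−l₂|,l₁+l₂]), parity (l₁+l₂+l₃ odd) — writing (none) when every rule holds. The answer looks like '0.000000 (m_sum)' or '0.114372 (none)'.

Rules hold: Σm=0, L=12 even, 0≤6≤6.
N = 7·7·13 = 637
Δ = 0!·6!·6!/13! = 1/12012
Racah Σ t=0..0: t=0:+1/1296 = 1/1296
⇒ 3j(3 3 6; 0 0 0)² = 100/3003, sgn +1
Racah Σ t=0..0: t=0:+1/5760 = 1/5760
⇒ 3j(3 3 6; 2 -1 -1)² = 5/572, sgn -1
4πI² = N·(3j₀)²·(3jₘ)² = 875/4719
I = -1·√(0.185421/4π) = -0.12147142
No selection rule forces the value: the integral is nonzero (none).

-0.121471 (none)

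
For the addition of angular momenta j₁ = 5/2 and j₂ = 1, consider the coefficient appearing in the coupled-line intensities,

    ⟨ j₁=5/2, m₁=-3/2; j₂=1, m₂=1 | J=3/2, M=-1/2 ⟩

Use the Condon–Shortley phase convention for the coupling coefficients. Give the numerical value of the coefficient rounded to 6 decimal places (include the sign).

√[4·2!3!0!/6! · 1!4!2!0!1!2!] = √(32/5)
  +(−1)^2/∏(2,0,2,0,1,0)! = 1/4  (running 1/4)
⟨..|..⟩ = √(32/5)·(1/4) = +0.632456

+0.632456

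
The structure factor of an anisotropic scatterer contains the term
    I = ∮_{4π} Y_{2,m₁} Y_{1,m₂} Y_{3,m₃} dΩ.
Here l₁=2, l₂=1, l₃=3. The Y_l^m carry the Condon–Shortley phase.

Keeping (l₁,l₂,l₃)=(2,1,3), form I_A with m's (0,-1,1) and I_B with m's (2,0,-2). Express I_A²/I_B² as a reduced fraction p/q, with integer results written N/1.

l's match ⇒ only the (l;m) 3-j factors differ between A and B.
A: triangle coeff Δ(2,1,3) = 1/105; Σ_t [0,0]: t=0:+1/8 = 1/8; (3j)²=2/35 [(2 1 3; 0 -1 1)], sign=+1
B: triangle coeff Δ(2,1,3) = 1/105; Σ_t [0,0]: t=0:+1/24 = 1/24; (3j)²=1/21 [(2 1 3; 2 0 -2)], sign=-1
I_A²/I_B² = (2/35)/(1/21) = 6/5

6/5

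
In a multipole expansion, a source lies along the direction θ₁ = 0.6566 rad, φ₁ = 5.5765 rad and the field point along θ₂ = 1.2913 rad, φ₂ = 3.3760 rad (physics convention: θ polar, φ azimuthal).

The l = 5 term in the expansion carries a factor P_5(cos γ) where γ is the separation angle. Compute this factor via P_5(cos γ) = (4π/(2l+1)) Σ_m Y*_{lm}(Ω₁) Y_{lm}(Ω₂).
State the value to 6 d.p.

Addition theorem: P_5(cos γ) = (4π/11) Σ_m Y*_{lm}(Ω₁) Y_{lm}(Ω₂), m = −5…5:
  m=-5: (-0.036357+0.015023i) × (-0.147856+0.350925i) = +0.000104-0.014980i  (running Σ = +0.000104-0.014980i)
  m=-4: (-0.153480-0.049986i) × (+0.204501-0.278621i) = -0.045314+0.032540i  (running Σ = -0.045210+0.017561i)
  m=-3: (-0.190872-0.311838i) × (+0.073827-0.062591i) = -0.033610-0.011075i  (running Σ = -0.078820+0.006486i)
  m=-2: (+0.069177-0.435788i) × (-0.297369+0.150610i) = +0.045063+0.140009i  (running Σ = -0.033757+0.146494i)
  m=-1: (+0.071724-0.061237i) × (-0.016816+0.004016i) = -0.000960+0.001318i  (running Σ = -0.034717+0.147812i)
  m=0: (-0.381598-0.000000i) × (+0.323844+0.000000i) = -0.123578-0.000000i  (running Σ = -0.158295+0.147812i)
  m=1: (-0.071724-0.061237i) × (+0.016816+0.004016i) = -0.000960-0.001318i  (running Σ = -0.159255+0.146494i)
  m=2: (+0.069177+0.435788i) × (-0.297369-0.150610i) = +0.045063-0.140009i  (running Σ = -0.114192+0.006486i)
  m=3: (+0.190872-0.311838i) × (-0.073827-0.062591i) = -0.033610+0.011075i  (running Σ = -0.147802+0.017561i)
  m=4: (-0.153480+0.049986i) × (+0.204501+0.278621i) = -0.045314-0.032540i  (running Σ = -0.193116-0.014980i)
  m=5: (+0.036357+0.015023i) × (+0.147856+0.350925i) = +0.000104+0.014980i  (running Σ = -0.193012+0.000000i)
Total Σ_m = -0.193012+0.000000i. Multiply by 1.142397: -0.220497+0.000000i. P_5(cos γ) = -0.220497

-0.220497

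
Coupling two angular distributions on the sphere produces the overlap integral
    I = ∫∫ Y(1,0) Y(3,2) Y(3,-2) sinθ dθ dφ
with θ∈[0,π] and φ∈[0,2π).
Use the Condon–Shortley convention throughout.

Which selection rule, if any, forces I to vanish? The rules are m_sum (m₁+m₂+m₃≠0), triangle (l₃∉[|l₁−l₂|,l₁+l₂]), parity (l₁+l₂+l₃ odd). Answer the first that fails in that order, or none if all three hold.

parity

azimuthal sum: 0 + 2 − 2 = 0  ✓
2 ≤ 3 ≤ 4 (triangle on l)  ✓
L = 1 + 3 + 3 = 7 (odd)  ✗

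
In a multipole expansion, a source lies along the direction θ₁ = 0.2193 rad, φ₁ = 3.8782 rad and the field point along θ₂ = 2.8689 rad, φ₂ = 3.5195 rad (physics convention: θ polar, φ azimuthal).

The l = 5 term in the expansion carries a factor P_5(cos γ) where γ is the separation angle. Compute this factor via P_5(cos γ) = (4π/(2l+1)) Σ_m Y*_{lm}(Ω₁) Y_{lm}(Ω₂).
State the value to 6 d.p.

Expand P_5 via completeness: Σ_{m} conj(Y_{5,m}) at Ω₁ times Y_{5,m} at Ω₂ —
  m=-5: Y*=(0.000194, 0.000117)  Y=(0.000206, 0.000625)  product (-0.000000, 0.000000)
  m=-4: Y*=(-0.003148, 0.000622)  Y=(-0.000440, 0.007424)  product (-0.000003, -0.000024)
  m=-3: Y*=(0.016089, -0.021654)  Y=(-0.021018, 0.044987)  product (0.000636, 0.001179)
  m=-2: Y*=(0.014172, 0.144766)  Y=(-0.153560, 0.144733)  product (-0.023129, -0.020179)
  m=-1: Y*=(-0.346935, -0.314631)  Y=(-0.487412, 0.193497)  product (0.229981, 0.086224)
  m=+0: Y*=(0.626774, -0.000000)  Y=(-0.480863, 0.000000)  product (-0.301392, 0.000000)
  m=+1: Y*=(0.346935, -0.314631)  Y=(0.487412, 0.193497)  product (0.229981, -0.086224)
  m=+2: Y*=(0.014172, -0.144766)  Y=(-0.153560, -0.144733)  product (-0.023129, 0.020179)
  m=+3: Y*=(-0.016089, -0.021654)  Y=(0.021018, 0.044987)  product (0.000636, -0.001179)
  m=+4: Y*=(-0.003148, -0.000622)  Y=(-0.000440, -0.007424)  product (-0.000003, 0.000024)
  m=+5: Y*=(-0.000194, 0.000117)  Y=(-0.000206, 0.000625)  product (-0.000000, -0.000000)
Accumulated sum (0.113577, 0.000000); after 4π/(2l+1) scaling, (0.129751, 0.000000) ⇒ P_5 = 0.129751

0.129751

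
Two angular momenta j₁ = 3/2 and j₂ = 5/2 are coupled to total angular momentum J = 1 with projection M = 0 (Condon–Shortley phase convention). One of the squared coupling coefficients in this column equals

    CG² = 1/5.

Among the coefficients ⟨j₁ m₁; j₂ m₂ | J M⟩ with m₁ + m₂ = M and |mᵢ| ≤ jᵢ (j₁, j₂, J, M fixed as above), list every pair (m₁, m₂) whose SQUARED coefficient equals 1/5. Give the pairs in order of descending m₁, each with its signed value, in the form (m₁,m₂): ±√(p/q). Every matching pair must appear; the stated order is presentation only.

Admissible pairs with m₁+m₂ = M = 0: (-3/2,3/2), (-1/2,1/2), (1/2,-1/2), (3/2,-3/2)
  (m₁,m₂)=(3/2,-3/2): CG² = 1/5, CG = +√(1/5)   ← matches the target
  (m₁,m₂)=(1/2,-1/2): CG² = 3/10, CG = −√(3/10)
  (m₁,m₂)=(-1/2,1/2): CG² = 3/10, CG = +√(3/10)
  (m₁,m₂)=(-3/2,3/2): CG² = 1/5, CG = −√(1/5)   ← matches the target
Pairs with CG² = 1/5: (3/2,-3/2): +√(1/5); (-3/2,3/2): −√(1/5)

(3/2,-3/2): +√(1/5); (-3/2,3/2): −√(1/5)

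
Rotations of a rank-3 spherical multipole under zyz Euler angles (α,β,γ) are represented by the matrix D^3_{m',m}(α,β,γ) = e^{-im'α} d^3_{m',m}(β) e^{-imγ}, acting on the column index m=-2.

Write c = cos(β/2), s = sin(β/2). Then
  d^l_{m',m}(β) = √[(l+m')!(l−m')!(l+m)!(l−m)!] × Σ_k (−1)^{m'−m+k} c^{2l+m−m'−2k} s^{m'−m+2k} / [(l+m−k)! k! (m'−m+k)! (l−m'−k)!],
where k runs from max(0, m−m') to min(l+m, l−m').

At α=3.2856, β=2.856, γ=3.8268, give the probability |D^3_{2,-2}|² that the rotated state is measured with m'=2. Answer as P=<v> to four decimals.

P=0.7111

First d^3_{2,-2}(β=2.8560), then the phase factors e^{-i(2)α} and e^{-i(-2)γ}:
With c≡cos(β/2)=0.142312 and s≡sin(β/2)=0.989822, N=[120·1·1·120]^{1/2}=120.000000
k∈{0,1} keeps every argument non-negative
  k=0: (−1)^4·120.0000/(24)·0.1423^2·0.9898^4 = +0.097203
  k=1: (−1)^5·120.0000/(120)·0.1423^0·0.9898^6 = -0.940464
d^3_{2,-2}(2.8560) = +0.097203 -0.940464 = -0.843262
|D^3_{2,-2}|² = |d^3_{2,-2}(β)|² = (-0.843262)² = 0.711090 (the z-rotation phases have unit modulus)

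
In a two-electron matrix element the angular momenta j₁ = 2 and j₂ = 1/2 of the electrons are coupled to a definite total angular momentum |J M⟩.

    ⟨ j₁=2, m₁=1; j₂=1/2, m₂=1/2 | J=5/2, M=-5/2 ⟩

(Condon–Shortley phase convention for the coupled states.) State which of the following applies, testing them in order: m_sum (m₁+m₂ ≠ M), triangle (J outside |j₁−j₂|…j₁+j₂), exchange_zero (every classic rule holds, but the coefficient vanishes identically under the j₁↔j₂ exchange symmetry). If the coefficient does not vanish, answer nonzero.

m_sum

m-sum: m₁+m₂ = 1+1/2 = 3/2, M = -5/2  ✗ ⇒ coefficient is 0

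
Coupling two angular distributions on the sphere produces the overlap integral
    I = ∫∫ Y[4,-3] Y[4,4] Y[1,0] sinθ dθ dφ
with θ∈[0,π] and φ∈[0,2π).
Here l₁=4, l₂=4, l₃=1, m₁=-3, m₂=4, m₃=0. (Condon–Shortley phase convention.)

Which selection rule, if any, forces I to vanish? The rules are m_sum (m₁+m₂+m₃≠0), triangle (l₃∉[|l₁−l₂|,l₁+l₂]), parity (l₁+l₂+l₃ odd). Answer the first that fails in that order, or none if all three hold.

m_sum

azimuthal sum: -3 + 4 + 0 = 1  ✗
0 ≤ 1 ≤ 8 (triangle on l)
L = 4 + 4 + 1 = 9 (odd)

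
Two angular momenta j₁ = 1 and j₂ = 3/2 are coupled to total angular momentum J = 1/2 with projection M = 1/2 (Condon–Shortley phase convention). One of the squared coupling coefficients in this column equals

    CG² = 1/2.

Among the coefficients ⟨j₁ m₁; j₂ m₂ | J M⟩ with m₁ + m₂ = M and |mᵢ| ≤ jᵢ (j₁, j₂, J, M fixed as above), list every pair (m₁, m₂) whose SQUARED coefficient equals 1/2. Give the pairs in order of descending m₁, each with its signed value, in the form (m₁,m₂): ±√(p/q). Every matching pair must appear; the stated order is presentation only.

Admissible pairs with m₁+m₂ = M = 1/2: (-1,3/2), (0,1/2), (1,-1/2)
  (m₁,m₂)=(1,-1/2): CG² = 1/6, CG = +√(1/6)
  (m₁,m₂)=(0,1/2): CG² = 1/3, CG = −√(1/3)
  (m₁,m₂)=(-1,3/2): CG² = 1/2, CG = +√(1/2)   ← matches the target
Pairs with CG² = 1/2: (-1,3/2): +√(1/2)

(-1,3/2): +√(1/2)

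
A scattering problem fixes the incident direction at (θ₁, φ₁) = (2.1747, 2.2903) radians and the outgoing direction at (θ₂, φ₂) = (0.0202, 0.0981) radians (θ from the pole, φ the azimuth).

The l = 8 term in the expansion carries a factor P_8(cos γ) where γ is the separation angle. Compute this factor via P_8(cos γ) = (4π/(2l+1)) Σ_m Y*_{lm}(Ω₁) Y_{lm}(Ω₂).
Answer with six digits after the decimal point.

Summing Y*_{l m}(θ₁,φ₁)·Y_{l m}(θ₂,φ₂) over m ∈ [−8, 8]; prefactor 4π/(2·8+1) = 0.739198:
  m=-8: (0.093871, -0.054643) × (0.000000, -0.000000) = (0.000000, -0.000000)  (running Σ = (0.000000, -0.000000))
  m=-7: (0.284123, 0.095461) × (0.000000, -0.000000) = (0.000000, -0.000000)  (running Σ = (0.000000, -0.000000))
  m=-6: (0.173013, 0.414559) × (0.000000, -0.000000) = (0.000000, 0.000000)  (running Σ = (0.000000, 0.000000))
  m=-5: (-0.141120, 0.287774) × (0.000000, -0.000000) = (0.000000, 0.000000)  (running Σ = (0.000000, 0.000000))
  m=-4: (0.093729, -0.025293) × (0.000002, -0.000001) = (0.000000, -0.000000)  (running Σ = (0.000000, -0.000000))
  m=-3: (0.305881, 0.203794) × (0.000110, -0.000033) = (0.000040, 0.000012)  (running Σ = (0.000041, 0.000012))
  m=-2: (0.012445, 0.093887) × (0.004121, -0.000819) = (0.000128, 0.000377)  (running Σ = (0.000169, 0.000389))
  m=-1: (0.214613, -0.244939) × (0.098840, -0.009727) = (0.018830, -0.026297)  (running Σ = (0.018999, -0.025909))
  m=0: (0.146338, -0.000000) × (1.154579, 0.000000) = (0.168959, 0.000000)  (running Σ = (0.187958, -0.025909))
  m=1: (-0.214613, -0.244939) × (-0.098840, -0.009727) = (0.018830, 0.026297)  (running Σ = (0.206788, 0.000389))
  m=2: (0.012445, -0.093887) × (0.004121, 0.000819) = (0.000128, -0.000377)  (running Σ = (0.206916, 0.000012))
  m=3: (-0.305881, 0.203794) × (-0.000110, -0.000033) = (0.000040, -0.000012)  (running Σ = (0.206956, -0.000000))
  m=4: (0.093729, 0.025293) × (0.000002, 0.000001) = (0.000000, 0.000000)  (running Σ = (0.206957, 0.000000))
  m=5: (0.141120, 0.287774) × (-0.000000, -0.000000) = (0.000000, -0.000000)  (running Σ = (0.206957, 0.000000))
  m=6: (0.173013, -0.414559) × (0.000000, 0.000000) = (0.000000, -0.000000)  (running Σ = (0.206957, -0.000000))
  m=7: (-0.284123, 0.095461) × (-0.000000, -0.000000) = (0.000000, 0.000000)  (running Σ = (0.206957, -0.000000))
  m=8: (0.093871, 0.054643) × (0.000000, 0.000000) = (0.000000, 0.000000)  (running Σ = (0.206957, -0.000000))
Accumulated sum (0.206957, -0.000000); after 4π/(2l+1) scaling, (0.152982, -0.000000) ⇒ P_8 = 0.152982

0.152982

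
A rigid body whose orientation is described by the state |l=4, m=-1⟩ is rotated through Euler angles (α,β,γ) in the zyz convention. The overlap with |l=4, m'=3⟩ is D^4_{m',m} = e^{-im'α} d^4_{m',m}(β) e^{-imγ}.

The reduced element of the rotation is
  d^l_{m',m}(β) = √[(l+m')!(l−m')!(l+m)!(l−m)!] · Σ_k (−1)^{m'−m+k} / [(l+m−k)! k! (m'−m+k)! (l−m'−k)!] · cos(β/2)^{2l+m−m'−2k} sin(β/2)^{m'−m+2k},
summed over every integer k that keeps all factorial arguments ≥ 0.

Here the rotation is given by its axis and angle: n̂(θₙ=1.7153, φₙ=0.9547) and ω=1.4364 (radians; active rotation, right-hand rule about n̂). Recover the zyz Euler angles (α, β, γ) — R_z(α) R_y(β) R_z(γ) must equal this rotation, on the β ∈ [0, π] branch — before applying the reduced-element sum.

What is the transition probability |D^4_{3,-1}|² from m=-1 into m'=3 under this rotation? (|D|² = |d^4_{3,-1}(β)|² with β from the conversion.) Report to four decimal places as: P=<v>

P=0.1941

Axis–angle → zyz. n̂ = (sinθₙcosφₙ, sinθₙsinφₙ, cosθₙ) = (+0.571831, +0.807634, -0.144001), ω = 1.4364.
R = I cosω + sinω [n̂]ₓ + (1−cosω) n̂n̂ᵀ gives
  R = [+0.417169, +0.542651, +0.729040; +0.257246, +0.698866, -0.667391; -0.871662, +0.465957, +0.151950]
β = atan2(√(R₁₃²+R₂₃²), R₃₃) = 1.418255; α = atan2(R₂₃, R₁₃) mod 2π = 5.541906; γ = atan2(R₃₂, −R₃₁) mod 2π = 0.490913
D^4_{3,-1}(5.5419,1.4183,0.4909) = e^{-i·3·5.5419}·d^4_{3,-1}(1.4183)·e^{-i·-1·0.4909}. Compute d first:
c=cos(1.418255/2)=0.758930, s=sin(1.418255/2)=0.651172; N=√[5040·1·6·120]=1904.940944
The bounds max(0,m−m')=0 and min(l+m,l−m')=1 give 2 terms
  k=0: (−1)^4·1904.9409/(144)·0.7589^4·0.6512^4 = +0.789059
  k=1: (−1)^5·1904.9409/(240)·0.7589^2·0.6512^6 = -0.348537
d^4_{3,-1}(1.4183) = +0.789059 -0.348537 = +0.440522
|D^4_{3,-1}|² = |d^4_{3,-1}(β)|² = (+0.440522)² = 0.194060 (the z-rotation phases have unit modulus)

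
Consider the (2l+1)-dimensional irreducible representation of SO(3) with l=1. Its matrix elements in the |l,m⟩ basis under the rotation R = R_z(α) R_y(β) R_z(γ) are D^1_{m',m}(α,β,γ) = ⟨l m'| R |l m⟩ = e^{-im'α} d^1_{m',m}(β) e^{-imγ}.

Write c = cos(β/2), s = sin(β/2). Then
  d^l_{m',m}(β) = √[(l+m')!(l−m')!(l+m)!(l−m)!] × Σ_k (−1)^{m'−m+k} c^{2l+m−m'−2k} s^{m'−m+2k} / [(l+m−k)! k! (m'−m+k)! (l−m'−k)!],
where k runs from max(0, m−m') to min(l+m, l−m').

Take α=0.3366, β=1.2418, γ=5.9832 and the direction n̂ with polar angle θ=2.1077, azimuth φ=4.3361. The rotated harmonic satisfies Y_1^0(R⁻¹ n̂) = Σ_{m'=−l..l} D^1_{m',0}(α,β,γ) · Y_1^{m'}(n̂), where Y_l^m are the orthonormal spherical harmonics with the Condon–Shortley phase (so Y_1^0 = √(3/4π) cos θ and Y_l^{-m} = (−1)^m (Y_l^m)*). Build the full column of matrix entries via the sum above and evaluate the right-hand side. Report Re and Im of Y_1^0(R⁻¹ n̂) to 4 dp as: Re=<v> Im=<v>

Re=-0.3406 Im=0.0000

Need the full column D^1_{m',0} for m'=−1..1 at α=0.3366, β=1.2418, γ=5.9832.
cos(β/2)=0.813355, sin(β/2)=0.581767
d^1_{-1,0}: single k=1 term ⇒ +0.669183;  D = +0.631630+0.221017i
d^1_{0,0}: k∈[0..1] ⇒ +0.661547 -0.338453 = +0.323093;  D = +0.323093+0.000000i
d^1_{1,0}: single k=0 term ⇒ -0.669183;  D = -0.631630+0.221017i
Y_1^{m'}(θ=2.1077,φ=4.3361) and Σ D·Y over m':
  (+0.6316+0.2210i)·(-0.1091+0.2761i)  (+0.3231+0.0000i)·(-0.2499+0.0000i)  (-0.6316+0.2210i)·(+0.1091+0.2761i)
Y_1^0(R⁻¹ n̂) = -0.340611+0.000000i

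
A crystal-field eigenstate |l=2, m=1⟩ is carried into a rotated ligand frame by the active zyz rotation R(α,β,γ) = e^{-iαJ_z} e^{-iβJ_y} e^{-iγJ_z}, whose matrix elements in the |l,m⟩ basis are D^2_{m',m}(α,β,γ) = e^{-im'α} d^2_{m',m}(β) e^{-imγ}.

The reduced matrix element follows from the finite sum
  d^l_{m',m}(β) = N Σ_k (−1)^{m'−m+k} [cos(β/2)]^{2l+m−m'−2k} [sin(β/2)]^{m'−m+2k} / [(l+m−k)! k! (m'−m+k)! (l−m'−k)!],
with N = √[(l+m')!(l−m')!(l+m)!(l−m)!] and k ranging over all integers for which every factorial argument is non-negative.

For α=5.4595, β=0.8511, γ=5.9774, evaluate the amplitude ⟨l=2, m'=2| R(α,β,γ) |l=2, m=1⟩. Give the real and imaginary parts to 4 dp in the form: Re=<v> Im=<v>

Re=0.2328 Im=-0.5788

Split into d^2_{2,1}(β=0.8511) × two z-phases.
With c≡cos(β/2)=0.910812 and s≡sin(β/2)=0.412822, N=[24·1·6·1]^{1/2}=12.000000
k∈{0} keeps every argument non-negative
  k=0: (−1)^1·12.0000/(6)·0.9108^3·0.4128^1 = -0.623848
d^2_{2,1}(0.8511) = -0.623848
Attach z-rotation phases: D = e^{-i(2)(5.4595)}·(-0.623848)·e^{-i(1)(5.9774)} = +0.232764-0.578798i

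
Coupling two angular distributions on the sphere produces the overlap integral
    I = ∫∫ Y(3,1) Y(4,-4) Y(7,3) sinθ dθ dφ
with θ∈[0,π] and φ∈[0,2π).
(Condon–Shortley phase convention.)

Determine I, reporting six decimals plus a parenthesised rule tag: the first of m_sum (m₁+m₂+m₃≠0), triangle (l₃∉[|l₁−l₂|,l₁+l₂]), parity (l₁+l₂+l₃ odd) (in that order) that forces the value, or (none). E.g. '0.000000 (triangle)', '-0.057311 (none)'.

-0.045200 (none)

Rules hold: Σm=0, L=14 even, 1≤7≤7.
N = 7·9·15 = 945
Δ = 0!·6!·8!/15! = 1/45045
Racah Σ t=0..0: t=0:+1/20736 = 1/20736
⇒ 3j(3 4 7; 0 0 0)² = 35/1287, sgn -1
Racah Σ t=0..0: t=0:+1/1935360 = 1/1935360
⇒ 3j(3 4 7; 1 -4 3)² = 1/1001, sgn +1
4πI² = N·(3j₀)²·(3jₘ)² = 525/20449
I = -1·√(0.0256736/4π) = -0.04520003
No selection rule forces the value: the integral is nonzero (none).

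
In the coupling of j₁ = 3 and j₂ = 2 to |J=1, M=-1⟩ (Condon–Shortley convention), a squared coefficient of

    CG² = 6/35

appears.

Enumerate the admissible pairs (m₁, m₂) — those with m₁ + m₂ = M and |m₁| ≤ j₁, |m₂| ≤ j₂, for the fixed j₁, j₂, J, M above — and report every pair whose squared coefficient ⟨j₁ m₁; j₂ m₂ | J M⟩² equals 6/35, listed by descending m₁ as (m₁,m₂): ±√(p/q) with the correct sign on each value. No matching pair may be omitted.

Admissible pairs with m₁+m₂ = M = -1: (-3,2), (-2,1), (-1,0), (0,-1), (1,-2)
  (m₁,m₂)=(1,-2): CG² = 1/35, CG = +√(1/35)
  (m₁,m₂)=(0,-1): CG² = 3/35, CG = −√(3/35)
  (m₁,m₂)=(-1,0): CG² = 6/35, CG = +√(6/35)   ← matches the target
  (m₁,m₂)=(-2,1): CG² = 2/7, CG = −√(2/7)
  (m₁,m₂)=(-3,2): CG² = 3/7, CG = +√(3/7)
Pairs with CG² = 6/35: (-1,0): +√(6/35)

(-1,0): +√(6/35)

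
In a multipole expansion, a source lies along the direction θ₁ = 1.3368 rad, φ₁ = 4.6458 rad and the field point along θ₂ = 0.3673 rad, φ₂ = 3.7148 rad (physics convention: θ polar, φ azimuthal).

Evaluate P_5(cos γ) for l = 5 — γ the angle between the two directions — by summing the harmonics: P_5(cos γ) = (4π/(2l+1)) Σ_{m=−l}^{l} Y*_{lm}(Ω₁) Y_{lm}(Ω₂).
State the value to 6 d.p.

0.234446

Addition theorem: P_5(cos γ) = (4π/11) Σ_m Y*_{lm}(Ω₁) Y_{lm}(Ω₂), m = −5…5:
  m=-5: Y*=(-0.132118, -0.382044)  Y=(0.002667, 0.000754)  product (-0.000064, -0.001118)
  m=-4: Y*=(0.293961, -0.080204)  Y=(-0.015054, -0.017094)  product (-0.005796, -0.003818)
  m=-3: Y*=(-0.032614, -0.161083)  Y=(0.016246, 0.108351)  product (0.016924, -0.006151)
  m=-2: Y*=(0.309101, -0.041411)  Y=(0.135479, -0.299839)  product (0.029460, -0.098291)
  m=-1: Y*=(-0.006386, -0.095754)  Y=(-0.457885, 0.295566)  product (0.031226, 0.041957)
  m=+0: Y*=(0.309641, -0.000000)  Y=(0.199346, 0.000000)  product (0.061726, 0.000000)
  m=+1: Y*=(0.006386, -0.095754)  Y=(0.457885, 0.295566)  product (0.031226, -0.041957)
  m=+2: Y*=(0.309101, 0.041411)  Y=(0.135479, 0.299839)  product (0.029460, 0.098291)
  m=+3: Y*=(0.032614, -0.161083)  Y=(-0.016246, 0.108351)  product (0.016924, 0.006151)
  m=+4: Y*=(0.293961, 0.080204)  Y=(-0.015054, 0.017094)  product (-0.005796, 0.003818)
  m=+5: Y*=(0.132118, -0.382044)  Y=(-0.002667, 0.000754)  product (-0.000064, 0.001118)
Σ over m = (0.205223, -0.000000); ×(4π/11) → (0.234446, -0.000000). Real part: 0.234446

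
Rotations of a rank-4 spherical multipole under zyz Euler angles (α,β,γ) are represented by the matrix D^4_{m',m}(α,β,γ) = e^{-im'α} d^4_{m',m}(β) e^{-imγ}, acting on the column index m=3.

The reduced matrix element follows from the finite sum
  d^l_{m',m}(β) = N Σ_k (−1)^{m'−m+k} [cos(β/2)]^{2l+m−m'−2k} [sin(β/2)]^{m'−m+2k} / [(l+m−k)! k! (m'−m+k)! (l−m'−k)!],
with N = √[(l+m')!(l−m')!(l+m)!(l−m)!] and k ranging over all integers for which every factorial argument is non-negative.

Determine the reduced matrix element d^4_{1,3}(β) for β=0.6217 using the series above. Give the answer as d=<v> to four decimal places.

d^4_{1,3}(β=0.6217) via the finite sum:
Half-angle: c=0.952074, s=0.305868. N=√(120·6·5040·1)=1904.940944
k∈{2,3} keeps every argument non-negative
  k=2: (−1)^0·1904.9409/(240)·0.9521^6·0.3059^2 = +0.553047
  k=3: (−1)^1·1904.9409/(144)·0.9521^4·0.3059^4 = -0.095134
d^4_{1,3}(0.6217) = +0.553047 -0.095134 = +0.457913

d=0.4579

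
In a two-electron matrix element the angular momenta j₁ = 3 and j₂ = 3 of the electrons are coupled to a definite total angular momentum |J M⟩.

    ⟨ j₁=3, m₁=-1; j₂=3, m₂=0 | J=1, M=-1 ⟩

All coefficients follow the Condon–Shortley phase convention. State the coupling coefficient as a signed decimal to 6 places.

-0.462910

√[3·5!1!1!/8! · 2!4!3!3!0!2!] = √(216/7)
  +(−1)^3/∏(3,2,1,0,0,1)! = -1/12  (running -1/12)
⟨..|..⟩ = √(216/7)·(-1/12) = -0.462910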